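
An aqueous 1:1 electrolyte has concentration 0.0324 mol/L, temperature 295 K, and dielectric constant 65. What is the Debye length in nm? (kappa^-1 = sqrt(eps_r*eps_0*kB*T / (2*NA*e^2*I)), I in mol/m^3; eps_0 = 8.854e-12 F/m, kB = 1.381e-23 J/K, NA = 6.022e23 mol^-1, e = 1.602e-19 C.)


Ionic strength I = 0.0324 * 1^2 * 1000 = 32.4 mol/m^3
kappa^-1 = sqrt(65 * 8.854e-12 * 1.381e-23 * 295 / (2 * 6.022e23 * (1.602e-19)^2 * 32.4))
kappa^-1 = 1.53 nm

1.53


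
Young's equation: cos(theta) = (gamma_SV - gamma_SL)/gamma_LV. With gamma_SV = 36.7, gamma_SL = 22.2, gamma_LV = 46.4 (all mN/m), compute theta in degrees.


cos(theta) = (gamma_SV - gamma_SL) / gamma_LV
cos(theta) = (36.7 - 22.2) / 46.4
cos(theta) = 0.3125
theta = arccos(0.3125) = 71.79 degrees

71.79


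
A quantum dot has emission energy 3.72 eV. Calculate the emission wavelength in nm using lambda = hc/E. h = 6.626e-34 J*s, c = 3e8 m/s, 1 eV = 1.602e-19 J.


Convert energy: E = 3.72 eV = 3.72 * 1.602e-19 = 5.95944e-19 J
lambda = h*c / E = 6.626e-34 * 3e8 / 5.95944e-19
lambda = 3.33555e-07 m = 333.6 nm

333.6


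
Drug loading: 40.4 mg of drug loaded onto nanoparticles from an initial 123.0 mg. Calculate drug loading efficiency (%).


Drug loading efficiency = (drug loaded / drug initial) * 100
DLE = 40.4 / 123.0 * 100
DLE = 0.3285 * 100
DLE = 32.85%

32.85


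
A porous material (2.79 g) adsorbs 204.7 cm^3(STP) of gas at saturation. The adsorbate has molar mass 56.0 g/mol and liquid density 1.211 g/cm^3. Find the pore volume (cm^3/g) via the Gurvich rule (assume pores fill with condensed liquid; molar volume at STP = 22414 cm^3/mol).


Moles adsorbed n = V_ads / 22414 = 204.7 / 22414 = 9.132685e-03 mol
Liquid volume V_liq = n * M / rho_liq = 9.132685e-03 * 56.0 / 1.211 = 0.42232 cm^3
Specific pore volume V_pore = V_liq / m_sample = 0.42232 / 2.79
V_pore = 0.1514 cm^3/g

0.1514


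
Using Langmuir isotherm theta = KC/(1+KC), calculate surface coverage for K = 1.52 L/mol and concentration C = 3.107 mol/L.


Langmuir isotherm: theta = K*C / (1 + K*C)
K*C = 1.52 * 3.107 = 4.72264
theta = 4.72264 / (1 + 4.72264) = 4.72264 / 5.72264
theta = 0.8253

0.8253


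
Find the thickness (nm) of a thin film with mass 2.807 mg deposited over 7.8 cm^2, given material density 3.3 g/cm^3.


Convert: m = 2.807 mg = 2.8070e-06 kg, A = 7.8 cm^2 = 7.8000e-04 m^2, rho = 3.3 g/cm^3 = 3300 kg/m^3
t = m / (A * rho)
t = 2.8070e-06 / (7.8000e-04 * 3300)
t = 1.0905e-06 m = 1090.5 nm

1090.5


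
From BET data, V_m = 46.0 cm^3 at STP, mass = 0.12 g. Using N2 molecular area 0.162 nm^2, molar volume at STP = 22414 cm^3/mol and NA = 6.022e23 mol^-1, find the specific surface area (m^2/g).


Number of moles in monolayer = V_m / 22414 = 46.0 / 22414 = 0.00205229
Number of molecules = moles * NA = 0.00205229 * 6.022e23
SA = molecules * sigma / mass
SA = (46.0 / 22414) * 6.022e23 * 0.162e-18 / 0.12
SA = 1668.4 m^2/g

1668.4


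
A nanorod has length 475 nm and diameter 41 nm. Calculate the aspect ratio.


Aspect ratio AR = length / diameter
AR = 475 / 41
AR = 11.59

11.59


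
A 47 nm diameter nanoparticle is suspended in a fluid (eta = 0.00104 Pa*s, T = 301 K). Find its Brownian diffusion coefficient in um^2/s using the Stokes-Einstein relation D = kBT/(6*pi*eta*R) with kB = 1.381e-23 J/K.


Radius R = 47/2 = 23.5 nm = 2.35e-08 m
D = kB*T / (6*pi*eta*R)
D = 1.381e-23 * 301 / (6 * pi * 0.00104 * 2.35e-08)
D = 9.02314e-12 m^2/s = 9.023 um^2/s

9.023


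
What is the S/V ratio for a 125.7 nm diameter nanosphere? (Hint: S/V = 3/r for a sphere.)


Radius r = 125.7/2 = 62.85 nm
S/V = 3 / r = 3 / 62.85
S/V = 0.0477 nm^-1

0.0477


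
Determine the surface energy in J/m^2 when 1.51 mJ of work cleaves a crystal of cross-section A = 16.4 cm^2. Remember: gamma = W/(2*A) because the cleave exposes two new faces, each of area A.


Convert: A = 16.4 cm^2 = 0.00164 m^2, W = 1.51 mJ = 0.00151 J
Cleaving exposes two faces of area A, so total new surface = 2*A and gamma = W / (2*A)
gamma = 0.00151 / (2 * 0.00164)
gamma = 0.46 J/m^2

0.46


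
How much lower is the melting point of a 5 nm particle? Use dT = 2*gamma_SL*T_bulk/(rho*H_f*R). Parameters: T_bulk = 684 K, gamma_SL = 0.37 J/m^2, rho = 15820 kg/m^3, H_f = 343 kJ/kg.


Radius R = 5/2 = 2.5 nm = 2.5e-09 m
Convert H_f = 343 kJ/kg = 343000 J/kg
dT = 2 * gamma_SL * T_bulk / (rho * H_f * R)
dT = 2 * 0.37 * 684 / (15820 * 343000 * 2.5e-09)
dT = 37.3 K

37.3


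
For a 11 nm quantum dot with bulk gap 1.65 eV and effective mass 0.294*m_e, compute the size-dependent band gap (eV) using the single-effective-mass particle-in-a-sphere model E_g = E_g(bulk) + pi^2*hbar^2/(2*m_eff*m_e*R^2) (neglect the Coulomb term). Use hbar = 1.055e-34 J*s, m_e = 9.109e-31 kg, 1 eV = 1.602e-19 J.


Radius R = 11/2 nm = 5.5e-09 m
Confinement energy dE = pi^2 * hbar^2 / (2 * m_eff * m_e * R^2)
dE = pi^2 * (1.055e-34)^2 / (2 * 0.294 * 9.109e-31 * (5.5e-09)^2) J, divided by 1.602e-19 J/eV
dE = 0.0423 eV
Total band gap = E_g(bulk) + dE = 1.65 + 0.0423 = 1.6923 eV

1.6923


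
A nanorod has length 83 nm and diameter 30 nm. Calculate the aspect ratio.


Aspect ratio AR = length / diameter
AR = 83 / 30
AR = 2.77

2.77


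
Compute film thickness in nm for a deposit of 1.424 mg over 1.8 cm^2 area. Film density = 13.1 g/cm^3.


Convert: m = 1.424 mg = 1.4240e-06 kg, A = 1.8 cm^2 = 1.8000e-04 m^2, rho = 13.1 g/cm^3 = 13100 kg/m^3
t = m / (A * rho)
t = 1.4240e-06 / (1.8000e-04 * 13100)
t = 6.0390e-07 m = 603.9 nm

603.9


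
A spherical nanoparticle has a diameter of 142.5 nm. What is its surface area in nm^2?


Radius r = 142.5/2 = 71.25 nm
Surface area SA = 4 * pi * r^2
SA = 4 * pi * (71.25)^2
SA = 63793.97 nm^2

63793.97


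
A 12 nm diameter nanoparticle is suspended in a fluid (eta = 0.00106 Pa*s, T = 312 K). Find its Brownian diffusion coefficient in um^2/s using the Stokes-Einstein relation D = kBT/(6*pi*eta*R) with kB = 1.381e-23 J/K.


Radius R = 12/2 = 6 nm = 6e-09 m
D = kB*T / (6*pi*eta*R)
D = 1.381e-23 * 312 / (6 * pi * 0.00106 * 6e-09)
D = 3.5941e-11 m^2/s = 35.941 um^2/s

35.941


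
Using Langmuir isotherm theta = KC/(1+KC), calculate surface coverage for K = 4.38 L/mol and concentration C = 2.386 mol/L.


Langmuir isotherm: theta = K*C / (1 + K*C)
K*C = 4.38 * 2.386 = 10.45068
theta = 10.45068 / (1 + 10.45068) = 10.45068 / 11.45068
theta = 0.9127

0.9127


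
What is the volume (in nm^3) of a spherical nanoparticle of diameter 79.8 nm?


Radius r = 79.8/2 = 39.9 nm
Volume V = (4/3) * pi * r^3
V = (4/3) * pi * (39.9)^3
V = 266076.98 nm^3

266076.98


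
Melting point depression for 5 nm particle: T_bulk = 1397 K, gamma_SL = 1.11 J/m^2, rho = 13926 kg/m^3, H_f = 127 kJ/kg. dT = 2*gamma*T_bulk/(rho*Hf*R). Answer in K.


Radius R = 5/2 = 2.5 nm = 2.5e-09 m
Convert H_f = 127 kJ/kg = 127000 J/kg
dT = 2 * gamma_SL * T_bulk / (rho * H_f * R)
dT = 2 * 1.11 * 1397 / (13926 * 127000 * 2.5e-09)
dT = 701.4 K

701.4


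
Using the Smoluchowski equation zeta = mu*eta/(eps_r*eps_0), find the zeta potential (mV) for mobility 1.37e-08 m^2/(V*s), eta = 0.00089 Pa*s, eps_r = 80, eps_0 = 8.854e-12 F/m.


Smoluchowski equation: zeta = mu * eta / (eps_r * eps_0)
zeta = 1.37e-08 * 0.00089 / (80 * 8.854e-12)
zeta = 0.017214 V = 17.21 mV

17.21


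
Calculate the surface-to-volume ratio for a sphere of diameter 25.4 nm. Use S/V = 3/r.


Radius r = 25.4/2 = 12.7 nm
S/V = 3 / r = 3 / 12.7
S/V = 0.2362 nm^-1

0.2362


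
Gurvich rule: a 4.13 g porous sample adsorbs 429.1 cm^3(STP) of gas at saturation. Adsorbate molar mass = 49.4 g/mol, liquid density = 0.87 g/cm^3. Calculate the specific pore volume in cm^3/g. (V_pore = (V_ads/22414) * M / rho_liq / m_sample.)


Moles adsorbed n = V_ads / 22414 = 429.1 / 22414 = 1.914428e-02 mol
Liquid volume V_liq = n * M / rho_liq = 1.914428e-02 * 49.4 / 0.87 = 1.08704 cm^3
Specific pore volume V_pore = V_liq / m_sample = 1.08704 / 4.13
V_pore = 0.2632 cm^3/g

0.2632


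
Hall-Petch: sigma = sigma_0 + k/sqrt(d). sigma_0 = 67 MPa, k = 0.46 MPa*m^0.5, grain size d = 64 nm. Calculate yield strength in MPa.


d = 64 nm = 6.4e-08 m
sqrt(d) = 0.0002529822
Hall-Petch contribution = k / sqrt(d) = 0.46 / 0.0002529822 = 1818.3 MPa
sigma = sigma_0 + k/sqrt(d) = 67 + 1818.3 = 1885.3 MPa

1885.3


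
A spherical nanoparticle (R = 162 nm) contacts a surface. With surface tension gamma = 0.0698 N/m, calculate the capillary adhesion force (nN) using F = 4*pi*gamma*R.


Convert radius: R = 162 nm = 1.62e-07 m
F = 4 * pi * gamma * R
F = 4 * pi * 0.0698 * 1.62e-07
F = 1.42095e-07 N = 142.0955 nN

142.0955


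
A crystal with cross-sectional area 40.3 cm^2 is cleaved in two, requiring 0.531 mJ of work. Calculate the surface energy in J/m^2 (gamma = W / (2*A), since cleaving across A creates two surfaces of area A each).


Convert: A = 40.3 cm^2 = 0.00403 m^2, W = 0.531 mJ = 0.000531 J
Cleaving exposes two faces of area A, so total new surface = 2*A and gamma = W / (2*A)
gamma = 0.000531 / (2 * 0.00403)
gamma = 0.066 J/m^2

0.066


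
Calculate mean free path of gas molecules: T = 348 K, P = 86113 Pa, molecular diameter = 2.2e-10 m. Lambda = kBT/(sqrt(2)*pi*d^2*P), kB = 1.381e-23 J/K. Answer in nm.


Mean free path: lambda = kB*T / (sqrt(2) * pi * d^2 * P)
lambda = 1.381e-23 * 348 / (sqrt(2) * pi * (2.2e-10)^2 * 86113)
lambda = 2.59534e-07 m
lambda = 259.53 nm

259.53


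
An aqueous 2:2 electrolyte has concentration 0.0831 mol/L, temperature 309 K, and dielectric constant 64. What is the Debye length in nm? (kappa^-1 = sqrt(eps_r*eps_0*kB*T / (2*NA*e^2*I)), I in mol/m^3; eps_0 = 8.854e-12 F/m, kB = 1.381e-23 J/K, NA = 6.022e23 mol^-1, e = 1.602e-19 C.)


Ionic strength I = 0.0831 * 2^2 * 1000 = 332.4 mol/m^3
kappa^-1 = sqrt(64 * 8.854e-12 * 1.381e-23 * 309 / (2 * 6.022e23 * (1.602e-19)^2 * 332.4))
kappa^-1 = 0.485 nm

0.485


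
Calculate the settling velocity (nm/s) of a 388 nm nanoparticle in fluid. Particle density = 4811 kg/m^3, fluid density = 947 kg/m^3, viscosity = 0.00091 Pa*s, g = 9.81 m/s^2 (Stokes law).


Radius R = 388/2 nm = 1.94e-07 m
Density difference = 4811 - 947 = 3864 kg/m^3
v = 2 * R^2 * (rho_p - rho_f) * g / (9 * eta)
v = 2 * (1.94e-07)^2 * 3864 * 9.81 / (9 * 0.00091)
v = 3.48382e-07 m/s = 348.382 nm/s

348.382


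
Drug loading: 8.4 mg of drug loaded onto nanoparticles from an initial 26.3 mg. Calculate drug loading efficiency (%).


Drug loading efficiency = (drug loaded / drug initial) * 100
DLE = 8.4 / 26.3 * 100
DLE = 0.3194 * 100
DLE = 31.94%

31.94


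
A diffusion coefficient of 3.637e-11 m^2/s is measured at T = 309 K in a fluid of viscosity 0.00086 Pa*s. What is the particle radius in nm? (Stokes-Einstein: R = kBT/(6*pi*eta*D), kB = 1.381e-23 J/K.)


Stokes-Einstein: R = kB*T / (6*pi*eta*D)
R = 1.381e-23 * 309 / (6 * pi * 0.00086 * 3.637e-11)
R = 7.23785e-09 m = 7.24 nm

7.24


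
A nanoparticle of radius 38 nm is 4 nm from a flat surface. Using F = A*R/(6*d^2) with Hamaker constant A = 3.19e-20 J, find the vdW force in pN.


Convert to SI: R = 38 nm = 3.8e-08 m, d = 4 nm = 4e-09 m
F = A * R / (6 * d^2)
F = 3.19e-20 * 3.8e-08 / (6 * (4e-09)^2)
F = 1.26271e-11 N = 12.627 pN

12.627


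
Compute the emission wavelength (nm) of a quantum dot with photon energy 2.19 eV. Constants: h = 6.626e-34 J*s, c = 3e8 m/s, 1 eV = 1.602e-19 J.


Convert energy: E = 2.19 eV = 2.19 * 1.602e-19 = 3.50838e-19 J
lambda = h*c / E = 6.626e-34 * 3e8 / 3.50838e-19
lambda = 5.66586e-07 m = 566.6 nm

566.6


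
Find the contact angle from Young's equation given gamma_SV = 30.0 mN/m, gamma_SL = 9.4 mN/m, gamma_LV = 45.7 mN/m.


cos(theta) = (gamma_SV - gamma_SL) / gamma_LV
cos(theta) = (30.0 - 9.4) / 45.7
cos(theta) = 0.450766
theta = arccos(0.450766) = 63.21 degrees

63.21


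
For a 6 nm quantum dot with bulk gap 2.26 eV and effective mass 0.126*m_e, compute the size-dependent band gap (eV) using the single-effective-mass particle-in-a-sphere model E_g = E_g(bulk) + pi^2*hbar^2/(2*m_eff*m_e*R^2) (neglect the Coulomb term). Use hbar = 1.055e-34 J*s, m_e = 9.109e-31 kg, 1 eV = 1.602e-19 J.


Radius R = 6/2 nm = 3e-09 m
Confinement energy dE = pi^2 * hbar^2 / (2 * m_eff * m_e * R^2)
dE = pi^2 * (1.055e-34)^2 / (2 * 0.126 * 9.109e-31 * (3e-09)^2) J, divided by 1.602e-19 J/eV
dE = 0.3319 eV
Total band gap = E_g(bulk) + dE = 2.26 + 0.3319 = 2.5919 eV

2.5919


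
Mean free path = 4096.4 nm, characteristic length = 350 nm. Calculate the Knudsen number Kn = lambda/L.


Knudsen number Kn = lambda / L
Kn = 4096.4 / 350
Kn = 11.704

11.704


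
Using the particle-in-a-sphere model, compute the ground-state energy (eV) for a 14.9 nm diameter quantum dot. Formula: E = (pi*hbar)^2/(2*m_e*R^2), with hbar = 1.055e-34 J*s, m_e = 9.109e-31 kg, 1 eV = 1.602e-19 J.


Radius R = 14.9/2 = 7.45 nm = 7.45e-09 m
E = (pi * 1.055e-34)^2 / (2 * 9.109e-31 * (7.45e-09)^2)
E(J) = 1.0864e-21
E = E(J) / 1.602e-19 = 0.0068 eV

0.0068


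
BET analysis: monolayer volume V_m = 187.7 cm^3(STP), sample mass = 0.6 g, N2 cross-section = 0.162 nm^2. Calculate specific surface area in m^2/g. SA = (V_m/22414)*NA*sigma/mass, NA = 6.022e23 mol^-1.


Number of moles in monolayer = V_m / 22414 = 187.7 / 22414 = 0.00837423
Number of molecules = moles * NA = 0.00837423 * 6.022e23
SA = molecules * sigma / mass
SA = (187.7 / 22414) * 6.022e23 * 0.162e-18 / 0.6
SA = 1361.6 m^2/g

1361.6


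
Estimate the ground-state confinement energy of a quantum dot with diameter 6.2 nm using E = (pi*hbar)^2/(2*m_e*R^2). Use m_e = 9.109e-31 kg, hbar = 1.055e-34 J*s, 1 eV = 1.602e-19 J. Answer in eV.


Radius R = 6.2/2 = 3.1 nm = 3.1e-09 m
E = (pi * 1.055e-34)^2 / (2 * 9.109e-31 * (3.1e-09)^2)
E(J) = 6.27452e-21
E = E(J) / 1.602e-19 = 0.0392 eV

0.0392


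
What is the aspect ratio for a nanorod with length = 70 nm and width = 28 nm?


Aspect ratio AR = length / diameter
AR = 70 / 28
AR = 2.5

2.5


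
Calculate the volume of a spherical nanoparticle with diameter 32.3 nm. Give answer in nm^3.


Radius r = 32.3/2 = 16.15 nm
Volume V = (4/3) * pi * r^3
V = (4/3) * pi * (16.15)^3
V = 17644.37 nm^3

17644.37


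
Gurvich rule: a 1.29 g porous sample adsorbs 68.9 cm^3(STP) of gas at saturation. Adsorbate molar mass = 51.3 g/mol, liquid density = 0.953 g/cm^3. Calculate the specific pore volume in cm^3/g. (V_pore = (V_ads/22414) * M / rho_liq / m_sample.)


Moles adsorbed n = V_ads / 22414 = 68.9 / 22414 = 3.073972e-03 mol
Liquid volume V_liq = n * M / rho_liq = 3.073972e-03 * 51.3 / 0.953 = 0.16547 cm^3
Specific pore volume V_pore = V_liq / m_sample = 0.16547 / 1.29
V_pore = 0.1283 cm^3/g

0.1283


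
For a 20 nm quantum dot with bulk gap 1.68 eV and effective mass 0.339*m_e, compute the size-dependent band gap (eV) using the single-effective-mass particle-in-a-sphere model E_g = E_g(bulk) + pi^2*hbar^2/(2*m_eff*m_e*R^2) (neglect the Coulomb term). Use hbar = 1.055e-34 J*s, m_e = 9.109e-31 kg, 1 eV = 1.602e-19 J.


Radius R = 20/2 nm = 1e-08 m
Confinement energy dE = pi^2 * hbar^2 / (2 * m_eff * m_e * R^2)
dE = pi^2 * (1.055e-34)^2 / (2 * 0.339 * 9.109e-31 * (1e-08)^2) J, divided by 1.602e-19 J/eV
dE = 0.0111 eV
Total band gap = E_g(bulk) + dE = 1.68 + 0.0111 = 1.6911 eV

1.6911


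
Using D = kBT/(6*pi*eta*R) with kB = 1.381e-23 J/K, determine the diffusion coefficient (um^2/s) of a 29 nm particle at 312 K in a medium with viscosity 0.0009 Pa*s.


Radius R = 29/2 = 14.5 nm = 1.45e-08 m
D = kB*T / (6*pi*eta*R)
D = 1.381e-23 * 312 / (6 * pi * 0.0009 * 1.45e-08)
D = 1.75161e-11 m^2/s = 17.516 um^2/s

17.516


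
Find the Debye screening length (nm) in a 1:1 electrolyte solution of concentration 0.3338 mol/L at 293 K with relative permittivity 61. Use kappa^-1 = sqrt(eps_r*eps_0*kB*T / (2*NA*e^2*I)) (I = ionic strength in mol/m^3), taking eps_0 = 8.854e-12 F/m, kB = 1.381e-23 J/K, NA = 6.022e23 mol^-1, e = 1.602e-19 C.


Ionic strength I = 0.3338 * 1^2 * 1000 = 333.8 mol/m^3
kappa^-1 = sqrt(61 * 8.854e-12 * 1.381e-23 * 293 / (2 * 6.022e23 * (1.602e-19)^2 * 333.8))
kappa^-1 = 0.46 nm

0.46


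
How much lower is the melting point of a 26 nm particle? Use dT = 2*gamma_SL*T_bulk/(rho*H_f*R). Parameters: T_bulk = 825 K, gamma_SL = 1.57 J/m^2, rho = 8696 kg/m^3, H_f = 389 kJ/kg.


Radius R = 26/2 = 13 nm = 1.3e-08 m
Convert H_f = 389 kJ/kg = 389000 J/kg
dT = 2 * gamma_SL * T_bulk / (rho * H_f * R)
dT = 2 * 1.57 * 825 / (8696 * 389000 * 1.3e-08)
dT = 58.9 K

58.9


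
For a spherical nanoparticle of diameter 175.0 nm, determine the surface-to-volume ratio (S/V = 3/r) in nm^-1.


Radius r = 175.0/2 = 87.5 nm
S/V = 3 / r = 3 / 87.5
S/V = 0.0343 nm^-1

0.0343


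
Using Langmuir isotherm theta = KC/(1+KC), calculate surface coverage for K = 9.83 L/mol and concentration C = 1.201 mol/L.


Langmuir isotherm: theta = K*C / (1 + K*C)
K*C = 9.83 * 1.201 = 11.80583
theta = 11.80583 / (1 + 11.80583) = 11.80583 / 12.80583
theta = 0.9219

0.9219


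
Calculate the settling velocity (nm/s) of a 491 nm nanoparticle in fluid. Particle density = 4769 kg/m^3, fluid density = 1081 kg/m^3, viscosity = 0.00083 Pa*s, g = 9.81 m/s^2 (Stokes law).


Radius R = 491/2 nm = 2.455e-07 m
Density difference = 4769 - 1081 = 3688 kg/m^3
v = 2 * R^2 * (rho_p - rho_f) * g / (9 * eta)
v = 2 * (2.455e-07)^2 * 3688 * 9.81 / (9 * 0.00083)
v = 5.83811e-07 m/s = 583.811 nm/s

583.811


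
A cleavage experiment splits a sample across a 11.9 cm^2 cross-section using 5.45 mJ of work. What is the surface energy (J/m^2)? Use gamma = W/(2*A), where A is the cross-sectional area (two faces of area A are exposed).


Convert: A = 11.9 cm^2 = 0.00119 m^2, W = 5.45 mJ = 0.00545 J
Cleaving exposes two faces of area A, so total new surface = 2*A and gamma = W / (2*A)
gamma = 0.00545 / (2 * 0.00119)
gamma = 2.29 J/m^2

2.29


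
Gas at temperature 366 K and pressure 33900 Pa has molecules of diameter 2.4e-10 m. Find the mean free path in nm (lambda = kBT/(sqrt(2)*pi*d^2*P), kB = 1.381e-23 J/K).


Mean free path: lambda = kB*T / (sqrt(2) * pi * d^2 * P)
lambda = 1.381e-23 * 366 / (sqrt(2) * pi * (2.4e-10)^2 * 33900)
lambda = 5.82623e-07 m
lambda = 582.62 nm

582.62


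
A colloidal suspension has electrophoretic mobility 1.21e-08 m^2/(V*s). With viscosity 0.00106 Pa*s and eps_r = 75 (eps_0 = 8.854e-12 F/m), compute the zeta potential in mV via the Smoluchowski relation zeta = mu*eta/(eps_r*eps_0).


Smoluchowski equation: zeta = mu * eta / (eps_r * eps_0)
zeta = 1.21e-08 * 0.00106 / (75 * 8.854e-12)
zeta = 0.019315 V = 19.31 mV

19.31


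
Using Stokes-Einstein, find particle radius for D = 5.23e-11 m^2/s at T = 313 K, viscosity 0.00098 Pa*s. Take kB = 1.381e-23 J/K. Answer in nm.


Stokes-Einstein: R = kB*T / (6*pi*eta*D)
R = 1.381e-23 * 313 / (6 * pi * 0.00098 * 5.23e-11)
R = 4.47414e-09 m = 4.47 nm

4.47


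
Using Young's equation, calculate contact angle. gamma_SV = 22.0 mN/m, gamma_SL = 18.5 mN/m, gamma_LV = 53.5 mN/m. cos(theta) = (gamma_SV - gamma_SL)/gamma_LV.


cos(theta) = (gamma_SV - gamma_SL) / gamma_LV
cos(theta) = (22.0 - 18.5) / 53.5
cos(theta) = 0.065421
theta = arccos(0.065421) = 86.25 degrees

86.25


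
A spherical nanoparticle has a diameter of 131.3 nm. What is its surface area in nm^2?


Radius r = 131.3/2 = 65.65 nm
Surface area SA = 4 * pi * r^2
SA = 4 * pi * (65.65)^2
SA = 54160.08 nm^2

54160.08


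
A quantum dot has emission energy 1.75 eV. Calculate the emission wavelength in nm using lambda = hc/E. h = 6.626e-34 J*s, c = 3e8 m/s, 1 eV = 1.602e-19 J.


Convert energy: E = 1.75 eV = 1.75 * 1.602e-19 = 2.8035e-19 J
lambda = h*c / E = 6.626e-34 * 3e8 / 2.8035e-19
lambda = 7.09042e-07 m = 709.0 nm

709.0


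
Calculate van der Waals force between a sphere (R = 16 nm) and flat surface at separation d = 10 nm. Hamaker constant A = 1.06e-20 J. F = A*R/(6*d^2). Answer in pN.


Convert to SI: R = 16 nm = 1.6e-08 m, d = 10 nm = 1e-08 m
F = A * R / (6 * d^2)
F = 1.06e-20 * 1.6e-08 / (6 * (1e-08)^2)
F = 2.82667e-13 N = 0.283 pN

0.283


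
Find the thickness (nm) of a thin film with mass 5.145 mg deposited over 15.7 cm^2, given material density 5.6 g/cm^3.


Convert: m = 5.145 mg = 5.1450e-06 kg, A = 15.7 cm^2 = 1.5700e-03 m^2, rho = 5.6 g/cm^3 = 5600 kg/m^3
t = m / (A * rho)
t = 5.1450e-06 / (1.5700e-03 * 5600)
t = 5.8519e-07 m = 585.2 nm

585.2


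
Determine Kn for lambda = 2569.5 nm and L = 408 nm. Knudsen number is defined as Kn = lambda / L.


Knudsen number Kn = lambda / L
Kn = 2569.5 / 408
Kn = 6.2978

6.2978


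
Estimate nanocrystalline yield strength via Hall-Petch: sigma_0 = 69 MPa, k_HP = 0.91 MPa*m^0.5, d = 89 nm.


d = 89 nm = 8.9e-08 m
sqrt(d) = 0.0002983287
Hall-Petch contribution = k / sqrt(d) = 0.91 / 0.0002983287 = 3050.3 MPa
sigma = sigma_0 + k/sqrt(d) = 69 + 3050.3 = 3119.3 MPa

3119.3


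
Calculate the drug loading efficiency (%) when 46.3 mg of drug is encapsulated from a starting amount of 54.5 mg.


Drug loading efficiency = (drug loaded / drug initial) * 100
DLE = 46.3 / 54.5 * 100
DLE = 0.8495 * 100
DLE = 84.95%

84.95


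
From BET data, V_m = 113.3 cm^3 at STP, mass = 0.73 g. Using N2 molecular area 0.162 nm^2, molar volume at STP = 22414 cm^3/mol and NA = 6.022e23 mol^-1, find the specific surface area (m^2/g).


Number of moles in monolayer = V_m / 22414 = 113.3 / 22414 = 0.00505488
Number of molecules = moles * NA = 0.00505488 * 6.022e23
SA = molecules * sigma / mass
SA = (113.3 / 22414) * 6.022e23 * 0.162e-18 / 0.73
SA = 675.5 m^2/g

675.5


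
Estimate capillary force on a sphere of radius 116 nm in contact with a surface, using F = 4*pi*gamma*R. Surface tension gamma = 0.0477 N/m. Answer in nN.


Convert radius: R = 116 nm = 1.16e-07 m
F = 4 * pi * gamma * R
F = 4 * pi * 0.0477 * 1.16e-07
F = 6.95322e-08 N = 69.5322 nN

69.5322


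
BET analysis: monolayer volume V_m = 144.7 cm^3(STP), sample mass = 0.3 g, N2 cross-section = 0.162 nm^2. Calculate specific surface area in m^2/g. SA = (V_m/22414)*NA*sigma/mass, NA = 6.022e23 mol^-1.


Number of moles in monolayer = V_m / 22414 = 144.7 / 22414 = 0.00645579
Number of molecules = moles * NA = 0.00645579 * 6.022e23
SA = molecules * sigma / mass
SA = (144.7 / 22414) * 6.022e23 * 0.162e-18 / 0.3
SA = 2099.3 m^2/g

2099.3


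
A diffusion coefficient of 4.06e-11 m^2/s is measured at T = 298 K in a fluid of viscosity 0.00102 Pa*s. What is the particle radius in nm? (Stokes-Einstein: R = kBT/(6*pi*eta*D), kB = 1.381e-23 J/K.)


Stokes-Einstein: R = kB*T / (6*pi*eta*D)
R = 1.381e-23 * 298 / (6 * pi * 0.00102 * 4.06e-11)
R = 5.27209e-09 m = 5.27 nm

5.27


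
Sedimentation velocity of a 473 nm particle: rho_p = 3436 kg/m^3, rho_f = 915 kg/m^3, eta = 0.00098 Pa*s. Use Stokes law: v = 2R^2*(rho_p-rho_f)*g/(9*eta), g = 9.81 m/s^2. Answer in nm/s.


Radius R = 473/2 nm = 2.365e-07 m
Density difference = 3436 - 915 = 2521 kg/m^3
v = 2 * R^2 * (rho_p - rho_f) * g / (9 * eta)
v = 2 * (2.365e-07)^2 * 2521 * 9.81 / (9 * 0.00098)
v = 3.13665e-07 m/s = 313.6646 nm/s

313.6646


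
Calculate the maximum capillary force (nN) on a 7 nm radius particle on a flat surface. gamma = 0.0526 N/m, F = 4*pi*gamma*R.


Convert radius: R = 7 nm = 7e-09 m
F = 4 * pi * gamma * R
F = 4 * pi * 0.0526 * 7e-09
F = 4.62694e-09 N = 4.6269 nN

4.6269


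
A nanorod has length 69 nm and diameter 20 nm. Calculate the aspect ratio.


Aspect ratio AR = length / diameter
AR = 69 / 20
AR = 3.45

3.45


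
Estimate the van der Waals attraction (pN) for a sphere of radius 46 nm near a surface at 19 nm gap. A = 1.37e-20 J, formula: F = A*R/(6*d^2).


Convert to SI: R = 46 nm = 4.6e-08 m, d = 19 nm = 1.9e-08 m
F = A * R / (6 * d^2)
F = 1.37e-20 * 4.6e-08 / (6 * (1.9e-08)^2)
F = 2.90951e-13 N = 0.291 pN

0.291


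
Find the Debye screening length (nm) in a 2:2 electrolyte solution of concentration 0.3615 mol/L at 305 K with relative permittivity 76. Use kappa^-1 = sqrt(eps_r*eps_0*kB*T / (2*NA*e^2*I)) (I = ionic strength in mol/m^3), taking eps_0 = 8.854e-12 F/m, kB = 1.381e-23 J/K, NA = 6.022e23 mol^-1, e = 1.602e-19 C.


Ionic strength I = 0.3615 * 2^2 * 1000 = 1446 mol/m^3
kappa^-1 = sqrt(76 * 8.854e-12 * 1.381e-23 * 305 / (2 * 6.022e23 * (1.602e-19)^2 * 1446))
kappa^-1 = 0.252 nm

0.252


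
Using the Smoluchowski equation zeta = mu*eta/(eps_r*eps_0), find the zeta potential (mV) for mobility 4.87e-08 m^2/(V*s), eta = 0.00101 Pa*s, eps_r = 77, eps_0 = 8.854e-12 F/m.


Smoluchowski equation: zeta = mu * eta / (eps_r * eps_0)
zeta = 4.87e-08 * 0.00101 / (77 * 8.854e-12)
zeta = 0.072147 V = 72.15 mV

72.15


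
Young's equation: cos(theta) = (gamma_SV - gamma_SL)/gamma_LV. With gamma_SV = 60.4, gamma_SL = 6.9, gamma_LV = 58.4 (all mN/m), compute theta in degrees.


cos(theta) = (gamma_SV - gamma_SL) / gamma_LV
cos(theta) = (60.4 - 6.9) / 58.4
cos(theta) = 0.916096
theta = arccos(0.916096) = 23.64 degrees

23.64


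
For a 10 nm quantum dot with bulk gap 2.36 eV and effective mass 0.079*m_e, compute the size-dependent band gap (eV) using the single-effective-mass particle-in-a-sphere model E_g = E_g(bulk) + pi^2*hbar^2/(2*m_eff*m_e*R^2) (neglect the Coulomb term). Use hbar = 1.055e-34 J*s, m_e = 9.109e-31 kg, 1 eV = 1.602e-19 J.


Radius R = 10/2 nm = 5e-09 m
Confinement energy dE = pi^2 * hbar^2 / (2 * m_eff * m_e * R^2)
dE = pi^2 * (1.055e-34)^2 / (2 * 0.079 * 9.109e-31 * (5e-09)^2) J, divided by 1.602e-19 J/eV
dE = 0.1906 eV
Total band gap = E_g(bulk) + dE = 2.36 + 0.1906 = 2.5506 eV

2.5506


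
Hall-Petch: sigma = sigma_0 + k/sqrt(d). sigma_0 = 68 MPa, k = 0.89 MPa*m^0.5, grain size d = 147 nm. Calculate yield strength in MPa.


d = 147 nm = 1.47e-07 m
sqrt(d) = 0.0003834058
Hall-Petch contribution = k / sqrt(d) = 0.89 / 0.0003834058 = 2321.3 MPa
sigma = sigma_0 + k/sqrt(d) = 68 + 2321.3 = 2389.3 MPa

2389.3


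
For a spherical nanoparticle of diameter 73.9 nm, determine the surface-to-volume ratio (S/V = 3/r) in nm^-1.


Radius r = 73.9/2 = 36.95 nm
S/V = 3 / r = 3 / 36.95
S/V = 0.0812 nm^-1

0.0812


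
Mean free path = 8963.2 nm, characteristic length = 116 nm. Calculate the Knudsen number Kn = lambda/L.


Knudsen number Kn = lambda / L
Kn = 8963.2 / 116
Kn = 77.269

77.269


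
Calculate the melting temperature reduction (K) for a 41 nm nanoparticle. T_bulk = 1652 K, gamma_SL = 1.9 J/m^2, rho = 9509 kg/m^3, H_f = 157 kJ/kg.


Radius R = 41/2 = 20.5 nm = 2.05e-08 m
Convert H_f = 157 kJ/kg = 157000 J/kg
dT = 2 * gamma_SL * T_bulk / (rho * H_f * R)
dT = 2 * 1.9 * 1652 / (9509 * 157000 * 2.05e-08)
dT = 205.1 K

205.1


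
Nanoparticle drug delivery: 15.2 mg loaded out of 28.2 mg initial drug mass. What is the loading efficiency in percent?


Drug loading efficiency = (drug loaded / drug initial) * 100
DLE = 15.2 / 28.2 * 100
DLE = 0.539 * 100
DLE = 53.9%

53.9


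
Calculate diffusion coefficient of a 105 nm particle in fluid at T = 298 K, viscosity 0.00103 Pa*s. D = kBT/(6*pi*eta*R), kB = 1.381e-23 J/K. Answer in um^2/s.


Radius R = 105/2 = 52.5 nm = 5.25e-08 m
D = kB*T / (6*pi*eta*R)
D = 1.381e-23 * 298 / (6 * pi * 0.00103 * 5.25e-08)
D = 4.0375e-12 m^2/s = 4.037 um^2/s

4.037


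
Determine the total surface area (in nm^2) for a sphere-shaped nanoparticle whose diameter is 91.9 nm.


Radius r = 91.9/2 = 45.95 nm
Surface area SA = 4 * pi * r^2
SA = 4 * pi * (45.95)^2
SA = 26532.67 nm^2

26532.67


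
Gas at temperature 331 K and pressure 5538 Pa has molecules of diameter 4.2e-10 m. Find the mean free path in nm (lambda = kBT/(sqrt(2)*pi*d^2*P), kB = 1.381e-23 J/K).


Mean free path: lambda = kB*T / (sqrt(2) * pi * d^2 * P)
lambda = 1.381e-23 * 331 / (sqrt(2) * pi * (4.2e-10)^2 * 5538)
lambda = 1.05319e-06 m
lambda = 1053.19 nm

1053.19


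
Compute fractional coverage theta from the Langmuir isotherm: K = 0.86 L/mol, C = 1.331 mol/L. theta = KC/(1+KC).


Langmuir isotherm: theta = K*C / (1 + K*C)
K*C = 0.86 * 1.331 = 1.14466
theta = 1.14466 / (1 + 1.14466) = 1.14466 / 2.14466
theta = 0.5337

0.5337


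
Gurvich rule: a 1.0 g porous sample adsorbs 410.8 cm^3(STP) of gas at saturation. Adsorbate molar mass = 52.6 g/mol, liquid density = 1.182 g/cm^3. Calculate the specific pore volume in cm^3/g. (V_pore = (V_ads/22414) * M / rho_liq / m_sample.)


Moles adsorbed n = V_ads / 22414 = 410.8 / 22414 = 1.832783e-02 mol
Liquid volume V_liq = n * M / rho_liq = 1.832783e-02 * 52.6 / 1.182 = 0.81560 cm^3
Specific pore volume V_pore = V_liq / m_sample = 0.81560 / 1.0
V_pore = 0.8156 cm^3/g

0.8156


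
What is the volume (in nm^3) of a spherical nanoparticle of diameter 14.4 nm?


Radius r = 14.4/2 = 7.2 nm
Volume V = (4/3) * pi * r^3
V = (4/3) * pi * (7.2)^3
V = 1563.46 nm^3

1563.46


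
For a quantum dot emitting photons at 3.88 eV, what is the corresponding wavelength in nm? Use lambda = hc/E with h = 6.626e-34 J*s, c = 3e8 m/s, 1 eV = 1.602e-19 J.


Convert energy: E = 3.88 eV = 3.88 * 1.602e-19 = 6.21576e-19 J
lambda = h*c / E = 6.626e-34 * 3e8 / 6.21576e-19
lambda = 3.198e-07 m = 319.8 nm

319.8


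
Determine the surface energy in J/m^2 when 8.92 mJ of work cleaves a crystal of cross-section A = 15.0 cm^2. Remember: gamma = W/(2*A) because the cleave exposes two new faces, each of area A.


Convert: A = 15.0 cm^2 = 0.0015 m^2, W = 8.92 mJ = 0.00892 J
Cleaving exposes two faces of area A, so total new surface = 2*A and gamma = W / (2*A)
gamma = 0.00892 / (2 * 0.0015)
gamma = 2.973 J/m^2

2.973


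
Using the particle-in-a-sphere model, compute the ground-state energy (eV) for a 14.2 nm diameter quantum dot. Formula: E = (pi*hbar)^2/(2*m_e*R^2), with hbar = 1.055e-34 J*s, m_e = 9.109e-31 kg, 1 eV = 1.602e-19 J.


Radius R = 14.2/2 = 7.1 nm = 7.1e-09 m
E = (pi * 1.055e-34)^2 / (2 * 9.109e-31 * (7.1e-09)^2)
E(J) = 1.19615e-21
E = E(J) / 1.602e-19 = 0.0075 eV

0.0075


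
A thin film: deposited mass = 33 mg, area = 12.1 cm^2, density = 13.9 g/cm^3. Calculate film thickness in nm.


Convert: m = 33 mg = 3.3000e-05 kg, A = 12.1 cm^2 = 1.2100e-03 m^2, rho = 13.9 g/cm^3 = 13900 kg/m^3
t = m / (A * rho)
t = 3.3000e-05 / (1.2100e-03 * 13900)
t = 1.9621e-06 m = 1962.1 nm

1962.1


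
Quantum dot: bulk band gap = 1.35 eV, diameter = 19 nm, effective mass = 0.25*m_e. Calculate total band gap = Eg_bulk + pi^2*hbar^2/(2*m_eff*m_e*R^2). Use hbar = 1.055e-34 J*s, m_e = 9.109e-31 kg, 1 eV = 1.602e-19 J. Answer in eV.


Radius R = 19/2 nm = 9.5e-09 m
Confinement energy dE = pi^2 * hbar^2 / (2 * m_eff * m_e * R^2)
dE = pi^2 * (1.055e-34)^2 / (2 * 0.25 * 9.109e-31 * (9.5e-09)^2) J, divided by 1.602e-19 J/eV
dE = 0.0167 eV
Total band gap = E_g(bulk) + dE = 1.35 + 0.0167 = 1.3667 eV

1.3667


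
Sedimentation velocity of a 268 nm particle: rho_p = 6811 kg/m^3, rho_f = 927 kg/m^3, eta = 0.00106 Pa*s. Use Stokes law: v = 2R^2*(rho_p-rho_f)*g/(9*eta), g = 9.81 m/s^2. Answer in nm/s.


Radius R = 268/2 nm = 1.34e-07 m
Density difference = 6811 - 927 = 5884 kg/m^3
v = 2 * R^2 * (rho_p - rho_f) * g / (9 * eta)
v = 2 * (1.34e-07)^2 * 5884 * 9.81 / (9 * 0.00106)
v = 2.17287e-07 m/s = 217.2866 nm/s

217.2866


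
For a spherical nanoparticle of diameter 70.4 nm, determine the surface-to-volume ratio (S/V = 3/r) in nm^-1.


Radius r = 70.4/2 = 35.2 nm
S/V = 3 / r = 3 / 35.2
S/V = 0.0852 nm^-1

0.0852


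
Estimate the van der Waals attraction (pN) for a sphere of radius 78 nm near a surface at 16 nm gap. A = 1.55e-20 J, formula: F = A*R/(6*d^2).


Convert to SI: R = 78 nm = 7.8e-08 m, d = 16 nm = 1.6e-08 m
F = A * R / (6 * d^2)
F = 1.55e-20 * 7.8e-08 / (6 * (1.6e-08)^2)
F = 7.87109e-13 N = 0.787 pN

0.787


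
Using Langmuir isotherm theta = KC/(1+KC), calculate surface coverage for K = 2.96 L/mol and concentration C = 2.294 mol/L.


Langmuir isotherm: theta = K*C / (1 + K*C)
K*C = 2.96 * 2.294 = 6.79024
theta = 6.79024 / (1 + 6.79024) = 6.79024 / 7.79024
theta = 0.8716

0.8716


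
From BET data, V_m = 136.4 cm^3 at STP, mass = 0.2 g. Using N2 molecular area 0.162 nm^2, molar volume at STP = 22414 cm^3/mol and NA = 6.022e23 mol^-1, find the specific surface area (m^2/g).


Number of moles in monolayer = V_m / 22414 = 136.4 / 22414 = 0.00608548
Number of molecules = moles * NA = 0.00608548 * 6.022e23
SA = molecules * sigma / mass
SA = (136.4 / 22414) * 6.022e23 * 0.162e-18 / 0.2
SA = 2968.4 m^2/g

2968.4


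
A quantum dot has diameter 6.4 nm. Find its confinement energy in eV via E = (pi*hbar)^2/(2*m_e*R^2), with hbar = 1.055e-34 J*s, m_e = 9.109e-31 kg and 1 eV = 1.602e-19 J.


Radius R = 6.4/2 = 3.2 nm = 3.2e-09 m
E = (pi * 1.055e-34)^2 / (2 * 9.109e-31 * (3.2e-09)^2)
E(J) = 5.88849e-21
E = E(J) / 1.602e-19 = 0.0368 eV

0.0368


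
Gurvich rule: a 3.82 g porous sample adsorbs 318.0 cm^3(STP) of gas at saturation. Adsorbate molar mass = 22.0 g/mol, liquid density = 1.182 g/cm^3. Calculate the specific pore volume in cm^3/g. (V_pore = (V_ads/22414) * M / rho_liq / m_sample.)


Moles adsorbed n = V_ads / 22414 = 318.0 / 22414 = 1.418756e-02 mol
Liquid volume V_liq = n * M / rho_liq = 1.418756e-02 * 22.0 / 1.182 = 0.26407 cm^3
Specific pore volume V_pore = V_liq / m_sample = 0.26407 / 3.82
V_pore = 0.0691 cm^3/g

0.0691


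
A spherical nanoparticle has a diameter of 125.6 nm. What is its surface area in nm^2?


Radius r = 125.6/2 = 62.8 nm
Surface area SA = 4 * pi * r^2
SA = 4 * pi * (62.8)^2
SA = 49559.76 nm^2

49559.76


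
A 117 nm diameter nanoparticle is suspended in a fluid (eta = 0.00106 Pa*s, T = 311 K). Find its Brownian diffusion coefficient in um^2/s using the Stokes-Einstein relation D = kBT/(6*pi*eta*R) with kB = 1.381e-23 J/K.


Radius R = 117/2 = 58.5 nm = 5.85e-08 m
D = kB*T / (6*pi*eta*R)
D = 1.381e-23 * 311 / (6 * pi * 0.00106 * 5.85e-08)
D = 3.67444e-12 m^2/s = 3.674 um^2/s

3.674


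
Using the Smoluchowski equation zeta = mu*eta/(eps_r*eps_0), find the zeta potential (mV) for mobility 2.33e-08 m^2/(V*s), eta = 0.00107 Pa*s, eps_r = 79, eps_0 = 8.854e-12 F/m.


Smoluchowski equation: zeta = mu * eta / (eps_r * eps_0)
zeta = 2.33e-08 * 0.00107 / (79 * 8.854e-12)
zeta = 0.035643 V = 35.64 mV

35.64


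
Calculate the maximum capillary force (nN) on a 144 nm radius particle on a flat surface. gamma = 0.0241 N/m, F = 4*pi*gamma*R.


Convert radius: R = 144 nm = 1.44e-07 m
F = 4 * pi * gamma * R
F = 4 * pi * 0.0241 * 1.44e-07
F = 4.36103e-08 N = 43.6103 nN

43.6103


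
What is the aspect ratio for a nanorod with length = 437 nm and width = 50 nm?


Aspect ratio AR = length / diameter
AR = 437 / 50
AR = 8.74

8.74


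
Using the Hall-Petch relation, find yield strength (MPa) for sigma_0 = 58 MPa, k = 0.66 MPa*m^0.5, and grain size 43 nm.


d = 43 nm = 4.3e-08 m
sqrt(d) = 0.0002073644
Hall-Petch contribution = k / sqrt(d) = 0.66 / 0.0002073644 = 3182.8 MPa
sigma = sigma_0 + k/sqrt(d) = 58 + 3182.8 = 3240.8 MPa

3240.8


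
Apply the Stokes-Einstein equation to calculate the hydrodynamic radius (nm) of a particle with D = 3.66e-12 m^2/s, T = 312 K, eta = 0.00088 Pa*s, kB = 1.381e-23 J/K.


Stokes-Einstein: R = kB*T / (6*pi*eta*D)
R = 1.381e-23 * 312 / (6 * pi * 0.00088 * 3.66e-12)
R = 7.09714e-08 m = 70.97 nm

70.97


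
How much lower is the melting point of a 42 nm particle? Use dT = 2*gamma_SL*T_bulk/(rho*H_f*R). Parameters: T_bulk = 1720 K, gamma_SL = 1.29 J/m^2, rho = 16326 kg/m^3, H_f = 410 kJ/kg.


Radius R = 42/2 = 21 nm = 2.1e-08 m
Convert H_f = 410 kJ/kg = 410000 J/kg
dT = 2 * gamma_SL * T_bulk / (rho * H_f * R)
dT = 2 * 1.29 * 1720 / (16326 * 410000 * 2.1e-08)
dT = 31.6 K

31.6


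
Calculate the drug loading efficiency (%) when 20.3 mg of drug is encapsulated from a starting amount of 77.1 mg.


Drug loading efficiency = (drug loaded / drug initial) * 100
DLE = 20.3 / 77.1 * 100
DLE = 0.2633 * 100
DLE = 26.33%

26.33


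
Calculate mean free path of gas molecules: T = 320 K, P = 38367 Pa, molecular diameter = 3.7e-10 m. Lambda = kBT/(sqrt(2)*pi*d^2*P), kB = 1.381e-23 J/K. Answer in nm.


Mean free path: lambda = kB*T / (sqrt(2) * pi * d^2 * P)
lambda = 1.381e-23 * 320 / (sqrt(2) * pi * (3.7e-10)^2 * 38367)
lambda = 1.89373e-07 m
lambda = 189.37 nm

189.37


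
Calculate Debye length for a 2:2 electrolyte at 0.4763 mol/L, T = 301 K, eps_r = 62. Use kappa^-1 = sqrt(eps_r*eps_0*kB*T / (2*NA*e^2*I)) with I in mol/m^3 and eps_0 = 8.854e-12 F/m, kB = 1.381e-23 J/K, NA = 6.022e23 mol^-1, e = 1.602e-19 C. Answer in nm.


Ionic strength I = 0.4763 * 2^2 * 1000 = 1905.2 mol/m^3
kappa^-1 = sqrt(62 * 8.854e-12 * 1.381e-23 * 301 / (2 * 6.022e23 * (1.602e-19)^2 * 1905.2))
kappa^-1 = 0.197 nm

0.197


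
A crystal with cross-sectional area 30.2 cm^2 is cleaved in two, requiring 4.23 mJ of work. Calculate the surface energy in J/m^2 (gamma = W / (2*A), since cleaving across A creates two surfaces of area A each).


Convert: A = 30.2 cm^2 = 0.00302 m^2, W = 4.23 mJ = 0.00423 J
Cleaving exposes two faces of area A, so total new surface = 2*A and gamma = W / (2*A)
gamma = 0.00423 / (2 * 0.00302)
gamma = 0.7 J/m^2

0.7


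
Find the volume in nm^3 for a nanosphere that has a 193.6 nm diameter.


Radius r = 193.6/2 = 96.8 nm
Volume V = (4/3) * pi * r^3
V = (4/3) * pi * (96.8)^3
V = 3799397.05 nm^3

3799397.05


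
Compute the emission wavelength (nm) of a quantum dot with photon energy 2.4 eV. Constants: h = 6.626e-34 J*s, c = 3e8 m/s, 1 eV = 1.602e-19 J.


Convert energy: E = 2.4 eV = 2.4 * 1.602e-19 = 3.8448e-19 J
lambda = h*c / E = 6.626e-34 * 3e8 / 3.8448e-19
lambda = 5.1701e-07 m = 517.0 nm

517.0


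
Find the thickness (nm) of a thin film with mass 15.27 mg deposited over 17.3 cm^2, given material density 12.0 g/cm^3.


Convert: m = 15.27 mg = 1.5270e-05 kg, A = 17.3 cm^2 = 1.7300e-03 m^2, rho = 12.0 g/cm^3 = 12000 kg/m^3
t = m / (A * rho)
t = 1.5270e-05 / (1.7300e-03 * 12000)
t = 7.3555e-07 m = 735.5 nm

735.5


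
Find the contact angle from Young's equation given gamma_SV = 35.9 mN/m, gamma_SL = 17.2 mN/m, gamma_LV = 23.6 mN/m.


cos(theta) = (gamma_SV - gamma_SL) / gamma_LV
cos(theta) = (35.9 - 17.2) / 23.6
cos(theta) = 0.792373
theta = arccos(0.792373) = 37.59 degrees

37.59


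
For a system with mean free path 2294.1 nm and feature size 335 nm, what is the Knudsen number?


Knudsen number Kn = lambda / L
Kn = 2294.1 / 335
Kn = 6.8481

6.8481


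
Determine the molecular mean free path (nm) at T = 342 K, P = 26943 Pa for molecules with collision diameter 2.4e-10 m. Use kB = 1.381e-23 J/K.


Mean free path: lambda = kB*T / (sqrt(2) * pi * d^2 * P)
lambda = 1.381e-23 * 342 / (sqrt(2) * pi * (2.4e-10)^2 * 26943)
lambda = 6.84994e-07 m
lambda = 684.99 nm

684.99


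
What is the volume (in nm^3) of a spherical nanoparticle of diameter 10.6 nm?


Radius r = 10.6/2 = 5.3 nm
Volume V = (4/3) * pi * r^3
V = (4/3) * pi * (5.3)^3
V = 623.61 nm^3

623.61


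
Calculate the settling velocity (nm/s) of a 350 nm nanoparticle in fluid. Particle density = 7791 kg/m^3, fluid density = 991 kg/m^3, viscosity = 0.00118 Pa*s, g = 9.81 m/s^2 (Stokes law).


Radius R = 350/2 nm = 1.75e-07 m
Density difference = 7791 - 991 = 6800 kg/m^3
v = 2 * R^2 * (rho_p - rho_f) * g / (9 * eta)
v = 2 * (1.75e-07)^2 * 6800 * 9.81 / (9 * 0.00118)
v = 3.84733e-07 m/s = 384.7331 nm/s

384.7331


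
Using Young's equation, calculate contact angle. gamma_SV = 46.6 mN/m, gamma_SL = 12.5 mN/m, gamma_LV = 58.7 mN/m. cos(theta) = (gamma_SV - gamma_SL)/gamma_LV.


cos(theta) = (gamma_SV - gamma_SL) / gamma_LV
cos(theta) = (46.6 - 12.5) / 58.7
cos(theta) = 0.58092
theta = arccos(0.58092) = 54.48 degrees

54.48


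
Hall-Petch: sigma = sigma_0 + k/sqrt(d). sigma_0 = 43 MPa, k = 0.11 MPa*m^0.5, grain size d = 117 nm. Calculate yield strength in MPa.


d = 117 nm = 1.17e-07 m
sqrt(d) = 0.0003420526
Hall-Petch contribution = k / sqrt(d) = 0.11 / 0.0003420526 = 321.6 MPa
sigma = sigma_0 + k/sqrt(d) = 43 + 321.6 = 364.6 MPa

364.6


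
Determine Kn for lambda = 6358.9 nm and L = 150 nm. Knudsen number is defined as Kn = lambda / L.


Knudsen number Kn = lambda / L
Kn = 6358.9 / 150
Kn = 42.3927

42.3927
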